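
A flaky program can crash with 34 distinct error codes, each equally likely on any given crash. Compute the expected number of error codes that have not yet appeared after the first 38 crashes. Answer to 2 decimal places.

For each error code, P(unseen after 38) = (33/34)^38 = 0.322.
By linearity of expectation, E[unseen] = 34·(33/34)^38 = 10.935.

10.93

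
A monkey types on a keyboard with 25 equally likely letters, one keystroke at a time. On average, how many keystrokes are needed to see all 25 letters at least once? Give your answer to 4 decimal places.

95.3990

After k distinct letters have appeared, the next keystroke gives a new one with probability (25-k)/25, so the expected wait for the (k+1)-th is 25/(25-k).
E[T] = 25/25 + 25/24 + 25/23 + ... + 25/2 + 25/1 = 25·H_{25}.
H_{25} = 3.81596, so E[T] = 95.39895.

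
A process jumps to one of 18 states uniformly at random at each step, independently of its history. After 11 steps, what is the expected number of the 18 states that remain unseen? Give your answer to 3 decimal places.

For each state, P(unseen after 11) = (17/18)^11 = 0.5333.
By linearity of expectation, E[unseen] = 18·(17/18)^11 = 9.5987.

9.599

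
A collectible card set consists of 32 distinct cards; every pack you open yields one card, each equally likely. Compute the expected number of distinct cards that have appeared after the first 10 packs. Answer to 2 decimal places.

8.70

For each card, P(seen in 10 packs) = 1 - (31/32)^10 = 0.272.
By linearity of expectation, E[distinct seen] = 32·(1 - (31/32)^10) = 8.705.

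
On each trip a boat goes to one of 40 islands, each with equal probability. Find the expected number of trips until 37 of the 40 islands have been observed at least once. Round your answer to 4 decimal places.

With k distinct islands already seen, the next new one arrives after an expected 40/(40-k) trips.
Sum over k = 0,...,36: E = 40/40 + 40/39 + 40/38 + ... + 40/5 + 40/4 = 97.80839.

97.8084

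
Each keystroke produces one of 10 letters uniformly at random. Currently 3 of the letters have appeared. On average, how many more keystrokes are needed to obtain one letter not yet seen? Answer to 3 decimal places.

1.429

Each keystroke yields a new letter with probability (10-3)/10 = 7/10, so the wait is geometric with mean 10/7.
E = 10/7 = 1.4286.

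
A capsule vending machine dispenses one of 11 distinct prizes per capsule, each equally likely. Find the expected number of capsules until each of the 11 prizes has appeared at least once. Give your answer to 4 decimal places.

33.2187

After k distinct prizes have appeared, the next capsule gives a new one with probability (11-k)/11, so the expected wait for the (k+1)-th is 11/(11-k).
E[T] = 11/11 + 11/10 + 11/9 + ... + 11/2 + 11/1 = 11·H_{11}.
H_{11} = 3.01988, so E[T] = 33.21865.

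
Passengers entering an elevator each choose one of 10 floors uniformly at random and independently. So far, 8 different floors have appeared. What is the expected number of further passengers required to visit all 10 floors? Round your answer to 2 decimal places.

15.00

With k distinct floors already seen, the next new one takes an expected 10/(10-k) passengers.
Sum over k = 8,...,9: E = 10/2 + 10/1 = 15.000.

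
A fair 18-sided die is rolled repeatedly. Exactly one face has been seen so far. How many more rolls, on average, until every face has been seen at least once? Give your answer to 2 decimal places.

61.91

The wait to go from k to k+1 distinct faces is geometric with mean 18/(18-k).
Sum over k = 1,...,17: E = 18/17 + 18/16 + 18/15 + ... + 18/2 + 18/1 = 61.912.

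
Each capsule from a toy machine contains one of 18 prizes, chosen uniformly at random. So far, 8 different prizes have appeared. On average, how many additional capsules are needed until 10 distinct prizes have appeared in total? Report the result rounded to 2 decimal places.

3.80

The wait to go from k to k+1 distinct prizes is geometric with mean 18/(18-k).
Sum over k = 8,...,9: E = 18/10 + 18/9 = 3.800.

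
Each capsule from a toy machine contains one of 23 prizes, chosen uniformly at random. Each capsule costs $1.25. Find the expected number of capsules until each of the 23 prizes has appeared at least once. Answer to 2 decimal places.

After k distinct prizes have appeared, the next capsule gives a new one with probability (23-k)/23, so the expected wait for the (k+1)-th is 23/(23-k).
E[T] = 23/23 + 23/22 + 23/21 + ... + 23/2 + 23/1 = 23·H_{23}.
H_{23} = 3.734, so E[T] = 85.889.

85.89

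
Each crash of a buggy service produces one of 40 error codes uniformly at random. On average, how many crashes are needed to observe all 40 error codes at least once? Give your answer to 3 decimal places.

171.142

After k distinct error codes have appeared, the next crash gives a new one with probability (40-k)/40, so the expected wait for the (k+1)-th is 40/(40-k).
E[T] = 40/40 + 40/39 + 40/38 + ... + 40/2 + 40/1 = 40·H_{40}.
H_{40} = 4.2785, so E[T] = 171.1417.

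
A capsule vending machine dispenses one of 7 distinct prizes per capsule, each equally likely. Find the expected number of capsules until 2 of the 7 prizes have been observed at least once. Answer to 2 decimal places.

2.17

Going from k to k+1 distinct takes a geometric number of capsules with mean 7/(7-k).
Sum over k = 0,...,1: E = 7/7 + 7/6 = 2.167.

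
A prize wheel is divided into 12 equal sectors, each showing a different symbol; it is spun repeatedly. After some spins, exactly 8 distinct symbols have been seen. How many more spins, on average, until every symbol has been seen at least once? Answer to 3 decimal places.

From k distinct to k+1 distinct takes on average 12/(12-k) spins.
Sum over k = 8,...,11: E = 12/4 + 12/3 + 12/2 + 12/1 = 25.0000.

25.000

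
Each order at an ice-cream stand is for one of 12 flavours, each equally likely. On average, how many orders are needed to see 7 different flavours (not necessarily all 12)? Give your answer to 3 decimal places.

9.839

Going from k to k+1 distinct takes a geometric number of orders with mean 12/(12-k).
Sum over k = 0,...,6: E = 12/12 + 12/11 + 12/10 + ... + 12/7 + 12/6 = 9.8385.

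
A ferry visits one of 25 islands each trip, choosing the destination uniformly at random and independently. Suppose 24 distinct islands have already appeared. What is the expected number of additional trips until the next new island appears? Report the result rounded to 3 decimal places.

25.000

Each trip yields a new island with probability (25-24)/25 = 1/25, so the wait is geometric with mean 25/1.
E = 25/1 = 25.0000.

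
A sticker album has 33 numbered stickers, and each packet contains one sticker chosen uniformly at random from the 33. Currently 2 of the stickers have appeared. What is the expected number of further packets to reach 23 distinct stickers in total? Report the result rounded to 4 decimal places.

36.2431

From k distinct to k+1 distinct takes on average 33/(33-k) packets.
Sum over k = 2,...,22: E = 33/31 + 33/30 + 33/29 + ... + 33/12 + 33/11 = 36.24314.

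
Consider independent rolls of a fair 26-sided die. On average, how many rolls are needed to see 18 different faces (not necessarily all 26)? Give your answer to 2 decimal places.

With k distinct faces already seen, the next new one arrives after an expected 26/(26-k) rolls.
Sum over k = 0,...,17: E = 26/26 + 26/25 + 26/24 + ... + 26/10 + 26/9 = 29.551.

29.55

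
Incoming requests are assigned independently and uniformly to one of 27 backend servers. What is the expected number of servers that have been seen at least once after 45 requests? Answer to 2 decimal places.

22.06

For each server, P(seen in 45 requests) = 1 - (26/27)^45 = 0.817.
By linearity of expectation, E[distinct seen] = 27·(1 - (26/27)^45) = 22.059.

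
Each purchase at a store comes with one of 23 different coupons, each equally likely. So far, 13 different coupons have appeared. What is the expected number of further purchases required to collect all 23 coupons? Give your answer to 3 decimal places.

From k distinct to k+1 distinct takes on average 23/(23-k) purchases.
Sum over k = 13,...,22: E = 23/10 + 23/9 + 23/8 + ... + 23/2 + 23/1 = 67.3663.

67.366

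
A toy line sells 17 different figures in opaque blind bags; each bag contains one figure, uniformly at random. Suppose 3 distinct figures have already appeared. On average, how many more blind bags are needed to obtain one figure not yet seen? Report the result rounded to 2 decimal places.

Each blind bag yields a new figure with probability (17-3)/17 = 14/17, so the wait is geometric with mean 17/14.
E = 17/14 = 1.214.

1.21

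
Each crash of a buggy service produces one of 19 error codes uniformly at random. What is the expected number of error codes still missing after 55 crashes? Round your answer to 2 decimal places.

For each error code, P(unseen after 55) = (18/19)^55 = 0.051.
By linearity of expectation, E[unseen] = 19·(18/19)^55 = 0.971.

0.97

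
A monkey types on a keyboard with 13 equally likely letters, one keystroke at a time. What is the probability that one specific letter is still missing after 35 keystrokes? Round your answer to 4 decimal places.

On each keystroke the fixed letter fails to appear with probability 12/13.
P(still missing after 35) = (12/13)^35 = 0.06072.

0.0607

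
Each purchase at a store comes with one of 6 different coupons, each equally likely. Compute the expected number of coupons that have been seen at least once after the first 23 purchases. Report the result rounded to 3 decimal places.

For each coupon, P(seen in 23 purchases) = 1 - (5/6)^23 = 0.9849.
By linearity of expectation, E[distinct seen] = 6·(1 - (5/6)^23) = 5.9094.

5.909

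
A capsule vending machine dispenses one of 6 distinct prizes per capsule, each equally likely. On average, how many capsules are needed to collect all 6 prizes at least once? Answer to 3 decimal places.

14.700

After k distinct prizes have appeared, the next capsule gives a new one with probability (6-k)/6, so the expected wait for the (k+1)-th is 6/(6-k).
E[T] = 6/6 + 6/5 + 6/4 + 6/3 + 6/2 + 6/1 = 6·H_{6}.
H_{6} = 2.4500, so E[T] = 14.7000.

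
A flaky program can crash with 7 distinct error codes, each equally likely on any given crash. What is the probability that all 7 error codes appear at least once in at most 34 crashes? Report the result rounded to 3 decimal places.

0.963

By inclusion–exclusion over which error codes are missing,
P(all seen) = Σ_{j=0}^{7} (-1)^j C(7,j)((7-j)/7)^34
= 1.0000 - 0.0371 + 0.0002 - 0.0000 + 0.0000 - 0.0000 + 0.0000 - 0.0000
= 0.9632.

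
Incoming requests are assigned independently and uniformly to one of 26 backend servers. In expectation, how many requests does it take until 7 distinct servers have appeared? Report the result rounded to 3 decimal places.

Going from k to k+1 distinct takes a geometric number of requests with mean 26/(26-k).
Sum over k = 0,...,6: E = 26/26 + 26/25 + 26/24 + ... + 26/21 + 26/20 = 7.9737.

7.974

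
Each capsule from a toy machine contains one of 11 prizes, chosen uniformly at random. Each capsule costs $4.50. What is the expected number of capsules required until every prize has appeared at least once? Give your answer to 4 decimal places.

After k distinct prizes have appeared, the next capsule gives a new one with probability (11-k)/11, so the expected wait for the (k+1)-th is 11/(11-k).
E[T] = 11/11 + 11/10 + 11/9 + ... + 11/2 + 11/1 = 11·H_{11}.
H_{11} = 3.01988, so E[T] = 33.21865.

33.2187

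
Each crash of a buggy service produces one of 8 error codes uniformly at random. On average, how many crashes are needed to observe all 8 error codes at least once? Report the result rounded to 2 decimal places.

Split into phases: going from k distinct to k+1 distinct takes on average 8/(8-k) crashes.
E[T] = 8/8 + 8/7 + 8/6 + ... + 8/2 + 8/1 = 8·H_{8}.
H_{8} = 2.718, so E[T] = 21.743.

21.74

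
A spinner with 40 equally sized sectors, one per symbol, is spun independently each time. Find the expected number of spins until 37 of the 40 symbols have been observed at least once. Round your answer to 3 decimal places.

Going from k to k+1 distinct takes a geometric number of spins with mean 40/(40-k).
Sum over k = 0,...,36: E = 40/40 + 40/39 + 40/38 + ... + 40/5 + 40/4 = 97.8084.

97.808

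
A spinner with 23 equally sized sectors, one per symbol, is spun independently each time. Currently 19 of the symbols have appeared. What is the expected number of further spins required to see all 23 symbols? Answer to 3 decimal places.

47.917

The wait to go from k to k+1 distinct symbols is geometric with mean 23/(23-k).
Sum over k = 19,...,22: E = 23/4 + 23/3 + 23/2 + 23/1 = 47.9167.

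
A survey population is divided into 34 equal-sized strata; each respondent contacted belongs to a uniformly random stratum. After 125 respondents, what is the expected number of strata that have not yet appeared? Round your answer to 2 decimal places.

For each stratum, P(unseen after 125) = (33/34)^125 = 0.024.
By linearity of expectation, E[unseen] = 34·(33/34)^125 = 0.814.

0.81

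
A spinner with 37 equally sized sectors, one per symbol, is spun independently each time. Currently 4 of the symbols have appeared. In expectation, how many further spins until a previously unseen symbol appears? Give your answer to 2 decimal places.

The number of spins until the next new symbol is geometric with success probability 33/37, so its mean is 37/33.
E = 37/33 = 1.121.

1.12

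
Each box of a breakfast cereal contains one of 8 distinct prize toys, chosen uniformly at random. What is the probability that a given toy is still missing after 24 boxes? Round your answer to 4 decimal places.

Each box misses the fixed toy with probability (8-1)/8 = 7/8, independently.
P(still missing after 24) = (7/8)^24 = 0.04057.

0.0406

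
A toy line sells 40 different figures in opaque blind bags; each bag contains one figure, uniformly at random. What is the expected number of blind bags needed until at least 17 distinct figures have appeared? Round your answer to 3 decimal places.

With k distinct figures already seen, the next new one arrives after an expected 40/(40-k) blind bags.
Sum over k = 0,...,16: E = 40/40 + 40/39 + 40/38 + ... + 40/25 + 40/24 = 21.7701.

21.770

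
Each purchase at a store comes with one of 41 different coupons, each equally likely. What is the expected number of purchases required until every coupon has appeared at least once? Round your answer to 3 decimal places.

The wait to go from k to k+1 distinct coupons is geometric with mean 41/(41-k).
E[T] = 41/41 + 41/40 + 41/39 + ... + 41/2 + 41/1 = 41·H_{41}.
H_{41} = 4.3029, so E[T] = 176.4203.

176.420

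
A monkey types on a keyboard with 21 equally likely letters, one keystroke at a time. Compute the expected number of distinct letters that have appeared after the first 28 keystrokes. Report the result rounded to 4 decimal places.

For each letter, P(seen in 28 keystrokes) = 1 - (20/21)^28 = 0.74491.
By linearity of expectation, E[distinct seen] = 21·(1 - (20/21)^28) = 15.64303.

15.6430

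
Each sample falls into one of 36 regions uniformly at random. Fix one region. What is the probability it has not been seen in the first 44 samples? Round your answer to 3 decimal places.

On each sample the fixed region fails to appear with probability 35/36.
P(still missing after 44) = (35/36)^44 = 0.2895.

0.290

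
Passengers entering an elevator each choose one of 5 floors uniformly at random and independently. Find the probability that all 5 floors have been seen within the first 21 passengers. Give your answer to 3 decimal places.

By inclusion–exclusion over which floors are missing,
P(all seen) = Σ_{j=0}^{5} (-1)^j C(5,j)((5-j)/5)^21
= 1.0000 - 0.0461 + 0.0002 - 0.0000 + 0.0000 - 0.0000
= 0.9541.

0.954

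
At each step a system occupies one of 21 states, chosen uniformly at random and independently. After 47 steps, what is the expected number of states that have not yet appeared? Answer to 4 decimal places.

2.1199

For each state, P(unseen after 47) = (20/21)^47 = 0.10095.
By linearity of expectation, E[unseen] = 21·(20/21)^47 = 2.11993.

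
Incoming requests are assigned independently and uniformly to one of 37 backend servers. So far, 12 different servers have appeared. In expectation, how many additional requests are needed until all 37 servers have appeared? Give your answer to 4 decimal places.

141.1905

The wait to go from k to k+1 distinct servers is geometric with mean 37/(37-k).
Sum over k = 12,...,36: E = 37/25 + 37/24 + 37/23 + ... + 37/2 + 37/1 = 141.19045.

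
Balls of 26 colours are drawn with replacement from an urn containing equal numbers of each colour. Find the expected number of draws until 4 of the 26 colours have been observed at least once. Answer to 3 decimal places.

4.254

With k distinct colours already seen, the next new one arrives after an expected 26/(26-k) draws.
Sum over k = 0,...,3: E = 26/26 + 26/25 + 26/24 + 26/23 = 4.2538.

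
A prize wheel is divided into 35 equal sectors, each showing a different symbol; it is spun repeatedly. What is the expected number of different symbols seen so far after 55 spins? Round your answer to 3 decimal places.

27.893

For each symbol, P(seen in 55 spins) = 1 - (34/35)^55 = 0.7970.
By linearity of expectation, E[distinct seen] = 35·(1 - (34/35)^55) = 27.8933.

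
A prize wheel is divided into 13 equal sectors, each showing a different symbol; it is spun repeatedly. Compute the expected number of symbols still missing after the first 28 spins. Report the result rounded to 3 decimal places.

1.382

For each symbol, P(unseen after 28) = (12/13)^28 = 0.1063.
By linearity of expectation, E[unseen] = 13·(12/13)^28 = 1.3823.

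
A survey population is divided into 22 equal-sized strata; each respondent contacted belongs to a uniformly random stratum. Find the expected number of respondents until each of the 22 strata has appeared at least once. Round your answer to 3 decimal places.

81.198

After k distinct strata have appeared, the next respondent gives a new one with probability (22-k)/22, so the expected wait for the (k+1)-th is 22/(22-k).
E[T] = 22/22 + 22/21 + 22/20 + ... + 22/2 + 22/1 = 22·H_{22}.
H_{22} = 3.6908, so E[T] = 81.1979.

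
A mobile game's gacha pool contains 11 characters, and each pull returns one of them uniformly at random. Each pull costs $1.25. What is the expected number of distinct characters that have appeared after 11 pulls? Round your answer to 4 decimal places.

For each character, P(seen in 11 pulls) = 1 - (10/11)^11 = 0.64951.
By linearity of expectation, E[distinct seen] = 11·(1 - (10/11)^11) = 7.14457.

7.1446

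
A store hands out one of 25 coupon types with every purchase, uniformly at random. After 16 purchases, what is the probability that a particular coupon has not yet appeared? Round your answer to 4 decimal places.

Each purchase misses the fixed coupon with probability (25-1)/25 = 24/25, independently.
P(still missing after 16) = (24/25)^16 = 0.52040.

0.5204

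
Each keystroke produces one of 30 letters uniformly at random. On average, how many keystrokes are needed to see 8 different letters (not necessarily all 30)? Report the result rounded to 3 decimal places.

With k distinct letters already seen, the next new one arrives after an expected 30/(30-k) keystrokes.
Sum over k = 0,...,7: E = 30/30 + 30/29 + 30/28 + ... + 30/24 + 30/23 = 9.1252.

9.125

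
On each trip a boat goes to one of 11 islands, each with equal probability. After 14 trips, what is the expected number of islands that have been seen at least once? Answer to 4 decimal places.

8.1034

For each island, P(seen in 14 trips) = 1 - (10/11)^14 = 0.73667.
By linearity of expectation, E[distinct seen] = 11·(1 - (10/11)^14) = 8.10336.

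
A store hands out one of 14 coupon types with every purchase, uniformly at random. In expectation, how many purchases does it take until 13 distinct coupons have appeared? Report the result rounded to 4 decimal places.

With k distinct coupons already seen, the next new one arrives after an expected 14/(14-k) purchases.
Sum over k = 0,...,12: E = 14/14 + 14/13 + 14/12 + ... + 14/3 + 14/2 = 31.52187.

31.5219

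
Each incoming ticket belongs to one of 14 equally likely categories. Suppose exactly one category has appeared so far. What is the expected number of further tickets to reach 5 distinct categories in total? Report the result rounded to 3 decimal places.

4.916

The wait to go from k to k+1 distinct categories is geometric with mean 14/(14-k).
Sum over k = 1,...,4: E = 14/13 + 14/12 + 14/11 + 14/10 = 4.9163.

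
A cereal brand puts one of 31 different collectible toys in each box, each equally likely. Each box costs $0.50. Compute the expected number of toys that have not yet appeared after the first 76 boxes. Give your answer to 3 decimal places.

2.565

For each toy, P(unseen after 76) = (30/31)^76 = 0.0827.
By linearity of expectation, E[unseen] = 31·(30/31)^76 = 2.5650.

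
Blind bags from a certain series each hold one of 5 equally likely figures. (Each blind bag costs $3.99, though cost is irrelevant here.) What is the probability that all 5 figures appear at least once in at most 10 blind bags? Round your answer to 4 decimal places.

0.5225

Let A_i be the event that figure i is missing after 10 blind bags. By inclusion–exclusion on the A_i,
P(all seen) = Σ_{j=0}^{5} (-1)^j C(5,j)((5-j)/5)^10
= 1.00000 - 0.53687 + 0.06047 - 0.00105 + 0.00000 - 0.00000
= 0.52255.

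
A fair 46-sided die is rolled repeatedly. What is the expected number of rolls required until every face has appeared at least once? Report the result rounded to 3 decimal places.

203.168

After k distinct faces have appeared, the next roll gives a new one with probability (46-k)/46, so the expected wait for the (k+1)-th is 46/(46-k).
E[T] = 46/46 + 46/45 + 46/44 + ... + 46/2 + 46/1 = 46·H_{46}.
H_{46} = 4.4167, so E[T] = 203.1676.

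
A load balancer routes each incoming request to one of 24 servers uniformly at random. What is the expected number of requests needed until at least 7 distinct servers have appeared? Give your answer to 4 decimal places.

Going from k to k+1 distinct takes a geometric number of requests with mean 24/(24-k).
Sum over k = 0,...,6: E = 24/24 + 24/23 + 24/22 + ... + 24/19 + 24/18 = 8.07374.

8.0737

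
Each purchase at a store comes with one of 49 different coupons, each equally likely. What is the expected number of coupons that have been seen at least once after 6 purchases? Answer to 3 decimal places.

For each coupon, P(seen in 6 purchases) = 1 - (48/49)^6 = 0.1164.
By linearity of expectation, E[distinct seen] = 49·(1 - (48/49)^6) = 5.7021.

5.702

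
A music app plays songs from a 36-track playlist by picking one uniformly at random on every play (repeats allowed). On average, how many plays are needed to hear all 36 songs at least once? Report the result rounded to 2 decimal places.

150.28

After k distinct songs have appeared, the next play gives a new one with probability (36-k)/36, so the expected wait for the (k+1)-th is 36/(36-k).
E[T] = 36/36 + 36/35 + 36/34 + ... + 36/2 + 36/1 = 36·H_{36}.
H_{36} = 4.175, so E[T] = 150.284.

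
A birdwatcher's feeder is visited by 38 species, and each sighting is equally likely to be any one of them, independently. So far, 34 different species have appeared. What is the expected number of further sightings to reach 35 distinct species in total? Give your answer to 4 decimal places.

9.5000

From k distinct to k+1 distinct takes on average 38/(38-k) sightings.
Only the k = 34 term is needed: E = 38/4 = 9.50000.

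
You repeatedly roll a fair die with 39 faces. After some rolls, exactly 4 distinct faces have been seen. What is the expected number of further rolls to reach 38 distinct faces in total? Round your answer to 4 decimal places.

With k distinct faces already seen, the next new one takes an expected 39/(39-k) rolls.
Sum over k = 4,...,37: E = 39/35 + 39/34 + 39/33 + ... + 39/3 + 39/2 = 122.72448.

122.7245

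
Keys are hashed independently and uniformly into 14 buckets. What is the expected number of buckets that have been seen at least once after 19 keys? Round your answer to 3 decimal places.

10.575

For each bucket, P(seen in 19 keys) = 1 - (13/14)^19 = 0.7554.
By linearity of expectation, E[distinct seen] = 14·(1 - (13/14)^19) = 10.5753.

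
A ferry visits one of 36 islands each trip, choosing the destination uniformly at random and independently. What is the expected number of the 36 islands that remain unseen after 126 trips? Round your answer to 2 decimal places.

For each island, P(unseen after 126) = (35/36)^126 = 0.029.
By linearity of expectation, E[unseen] = 36·(35/36)^126 = 1.035.

1.03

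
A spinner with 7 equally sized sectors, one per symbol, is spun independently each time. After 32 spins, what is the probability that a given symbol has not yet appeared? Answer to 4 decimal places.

On each spin the fixed symbol fails to appear with probability 6/7.
P(still missing after 32) = (6/7)^32 = 0.00721.

0.0072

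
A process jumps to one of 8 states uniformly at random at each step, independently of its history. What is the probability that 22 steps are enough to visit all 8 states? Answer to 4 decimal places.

By inclusion–exclusion over which states are missing,
P(all seen) = Σ_{j=0}^{8} (-1)^j C(8,j)((8-j)/8)^22
= 1.00000 - 0.42390 + 0.04995 - 0.00181 + 0.00002 - 0.00000 + 0.00000 - 0.00000 + 0.00000
= 0.62425.

0.6243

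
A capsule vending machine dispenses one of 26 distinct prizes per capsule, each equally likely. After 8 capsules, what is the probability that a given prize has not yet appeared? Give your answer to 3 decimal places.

On each capsule the fixed prize fails to appear with probability 25/26.
P(still missing after 8) = (25/26)^8 = 0.7307.

0.731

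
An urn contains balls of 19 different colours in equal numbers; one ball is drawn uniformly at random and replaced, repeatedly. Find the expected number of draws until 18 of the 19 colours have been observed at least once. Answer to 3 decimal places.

With k distinct colours already seen, the next new one arrives after an expected 19/(19-k) draws.
Sum over k = 0,...,17: E = 19/19 + 19/18 + 19/17 + ... + 19/3 + 19/2 = 48.4071.

48.407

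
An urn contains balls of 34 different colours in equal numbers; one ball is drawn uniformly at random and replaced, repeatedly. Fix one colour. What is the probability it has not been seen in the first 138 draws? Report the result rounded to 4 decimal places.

0.0162

Each draw misses the fixed colour with probability (34-1)/34 = 33/34, independently.
P(still missing after 138) = (33/34)^138 = 0.01625.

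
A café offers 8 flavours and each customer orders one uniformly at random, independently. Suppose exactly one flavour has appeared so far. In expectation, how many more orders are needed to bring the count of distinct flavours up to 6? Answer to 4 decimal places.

The wait to go from k to k+1 distinct flavours is geometric with mean 8/(8-k).
Sum over k = 1,...,5: E = 8/7 + 8/6 + 8/5 + 8/4 + 8/3 = 8.74286.

8.7429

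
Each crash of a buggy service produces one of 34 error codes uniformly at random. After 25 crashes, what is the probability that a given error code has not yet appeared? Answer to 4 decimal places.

0.4741

On each crash the fixed error code fails to appear with probability 33/34.
P(still missing after 25) = (33/34)^25 = 0.47411.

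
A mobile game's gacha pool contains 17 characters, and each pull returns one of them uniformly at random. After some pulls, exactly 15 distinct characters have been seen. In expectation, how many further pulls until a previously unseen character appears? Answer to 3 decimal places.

8.500

The number of pulls until the next new character is geometric with success probability 2/17, so its mean is 17/2.
E = 17/2 = 8.5000.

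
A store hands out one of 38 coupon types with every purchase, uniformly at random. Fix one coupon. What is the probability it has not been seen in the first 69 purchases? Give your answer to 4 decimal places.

0.1588

Each purchase misses the fixed coupon with probability (38-1)/38 = 37/38, independently.
P(still missing after 69) = (37/38)^69 = 0.15880.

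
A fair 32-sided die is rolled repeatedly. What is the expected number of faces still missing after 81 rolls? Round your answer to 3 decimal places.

2.445

For each face, P(unseen after 81) = (31/32)^81 = 0.0764.
By linearity of expectation, E[unseen] = 32·(31/32)^81 = 2.4451.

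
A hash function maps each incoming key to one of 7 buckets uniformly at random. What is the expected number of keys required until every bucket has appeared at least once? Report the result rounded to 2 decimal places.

18.15

The wait to go from k to k+1 distinct buckets is geometric with mean 7/(7-k).
E[T] = 7/7 + 7/6 + 7/5 + ... + 7/2 + 7/1 = 7·H_{7}.
H_{7} = 2.593, so E[T] = 18.150.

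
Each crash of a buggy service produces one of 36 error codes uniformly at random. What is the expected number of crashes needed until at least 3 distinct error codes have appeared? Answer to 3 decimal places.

3.087

With k distinct error codes already seen, the next new one arrives after an expected 36/(36-k) crashes.
Sum over k = 0,...,2: E = 36/36 + 36/35 + 36/34 = 3.0874.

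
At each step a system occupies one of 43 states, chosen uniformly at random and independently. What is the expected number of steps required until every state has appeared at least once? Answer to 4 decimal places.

187.0499

After k distinct states have appeared, the next step gives a new one with probability (43-k)/43, so the expected wait for the (k+1)-th is 43/(43-k).
E[T] = 43/43 + 43/42 + 43/41 + ... + 43/2 + 43/1 = 43·H_{43}.
H_{43} = 4.35000, so E[T] = 187.04994.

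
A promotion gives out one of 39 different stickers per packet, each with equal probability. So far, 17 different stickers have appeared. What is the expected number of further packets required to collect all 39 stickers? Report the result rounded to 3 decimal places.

With k distinct stickers already seen, the next new one takes an expected 39/(39-k) packets.
Sum over k = 17,...,38: E = 39/22 + 39/21 + 39/20 + ... + 39/2 + 39/1 = 143.9417.

143.942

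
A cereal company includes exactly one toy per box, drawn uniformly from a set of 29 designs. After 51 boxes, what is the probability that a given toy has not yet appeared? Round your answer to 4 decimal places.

0.1670

Each box misses the fixed toy with probability (29-1)/29 = 28/29, independently.
P(still missing after 51) = (28/29)^51 = 0.16702.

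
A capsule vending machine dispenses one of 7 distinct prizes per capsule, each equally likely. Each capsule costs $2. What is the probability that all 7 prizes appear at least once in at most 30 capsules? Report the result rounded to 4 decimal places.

By inclusion–exclusion over which prizes are missing,
P(all seen) = Σ_{j=0}^{7} (-1)^j C(7,j)((7-j)/7)^30
= 1.00000 - 0.06866 + 0.00087 - 0.00000 + 0.00000 - 0.00000 + 0.00000 - 0.00000
= 0.93221.

0.9322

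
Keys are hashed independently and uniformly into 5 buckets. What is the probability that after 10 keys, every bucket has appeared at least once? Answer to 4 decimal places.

Let A_i be the event that bucket i is missing after 10 keys. By inclusion–exclusion on the A_i,
P(all seen) = Σ_{j=0}^{5} (-1)^j C(5,j)((5-j)/5)^10
= 1.00000 - 0.53687 + 0.06047 - 0.00105 + 0.00000 - 0.00000
= 0.52255.

0.5225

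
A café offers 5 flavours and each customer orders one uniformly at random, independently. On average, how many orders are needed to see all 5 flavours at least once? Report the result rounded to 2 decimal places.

11.42

Split into phases: going from k distinct to k+1 distinct takes on average 5/(5-k) orders.
E[T] = 5/5 + 5/4 + 5/3 + 5/2 + 5/1 = 5·H_{5}.
H_{5} = 2.283, so E[T] = 11.417.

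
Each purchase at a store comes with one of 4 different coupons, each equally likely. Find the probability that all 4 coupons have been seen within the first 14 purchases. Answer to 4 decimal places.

Let A_i be the event that coupon i is missing after 14 purchases. By inclusion–exclusion on the A_i,
P(all seen) = Σ_{j=0}^{4} (-1)^j C(4,j)((4-j)/4)^14
= 1.00000 - 0.07127 + 0.00037 - 0.00000 + 0.00000
= 0.92909.

0.9291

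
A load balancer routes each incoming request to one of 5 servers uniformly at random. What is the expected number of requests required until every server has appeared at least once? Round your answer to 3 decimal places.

11.417

The wait to go from k to k+1 distinct servers is geometric with mean 5/(5-k).
E[T] = 5/5 + 5/4 + 5/3 + 5/2 + 5/1 = 5·H_{5}.
H_{5} = 2.2833, so E[T] = 11.4167.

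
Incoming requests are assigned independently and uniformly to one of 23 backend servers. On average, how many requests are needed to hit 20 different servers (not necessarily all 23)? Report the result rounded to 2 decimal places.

43.72

With k distinct servers already seen, the next new one arrives after an expected 23/(23-k) requests.
Sum over k = 0,...,19: E = 23/23 + 23/22 + 23/21 + ... + 23/5 + 23/4 = 43.722.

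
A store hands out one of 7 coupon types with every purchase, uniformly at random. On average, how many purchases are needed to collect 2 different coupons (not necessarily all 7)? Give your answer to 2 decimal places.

With k distinct coupons already seen, the next new one arrives after an expected 7/(7-k) purchases.
Sum over k = 0,...,1: E = 7/7 + 7/6 = 2.167.

2.17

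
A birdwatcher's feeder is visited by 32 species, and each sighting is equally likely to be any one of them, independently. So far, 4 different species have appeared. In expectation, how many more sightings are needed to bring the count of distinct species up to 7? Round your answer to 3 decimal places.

3.559

With k distinct species already seen, the next new one takes an expected 32/(32-k) sightings.
Sum over k = 4,...,6: E = 32/28 + 32/27 + 32/26 = 3.5588.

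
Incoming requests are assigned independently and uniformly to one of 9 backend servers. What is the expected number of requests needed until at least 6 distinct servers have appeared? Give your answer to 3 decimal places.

Going from k to k+1 distinct takes a geometric number of requests with mean 9/(9-k).
Sum over k = 0,...,5: E = 9/9 + 9/8 + 9/7 + 9/6 + 9/5 + 9/4 = 8.9607.

8.961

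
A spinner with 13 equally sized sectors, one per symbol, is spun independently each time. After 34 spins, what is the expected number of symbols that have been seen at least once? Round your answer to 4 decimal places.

12.1449

For each symbol, P(seen in 34 spins) = 1 - (12/13)^34 = 0.93422.
By linearity of expectation, E[distinct seen] = 13·(1 - (12/13)^34) = 12.14487.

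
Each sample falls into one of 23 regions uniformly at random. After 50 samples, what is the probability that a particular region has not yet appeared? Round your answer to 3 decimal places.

0.108

Each sample misses the fixed region with probability (23-1)/23 = 22/23, independently.
P(still missing after 50) = (22/23)^50 = 0.1083.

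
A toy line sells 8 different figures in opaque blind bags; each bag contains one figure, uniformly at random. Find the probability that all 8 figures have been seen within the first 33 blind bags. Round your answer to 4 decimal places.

By inclusion–exclusion over which figures are missing,
P(all seen) = Σ_{j=0}^{8} (-1)^j C(8,j)((8-j)/8)^33
= 1.00000 - 0.09758 + 0.00211 - 0.00001 + 0.00000 - 0.00000 + 0.00000 - 0.00000 + 0.00000
= 0.90452.

0.9045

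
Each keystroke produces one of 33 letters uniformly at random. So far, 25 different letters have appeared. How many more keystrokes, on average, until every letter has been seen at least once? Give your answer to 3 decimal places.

From k distinct to k+1 distinct takes on average 33/(33-k) keystrokes.
Sum over k = 25,...,32: E = 33/8 + 33/7 + 33/6 + ... + 33/2 + 33/1 = 89.6893.

89.689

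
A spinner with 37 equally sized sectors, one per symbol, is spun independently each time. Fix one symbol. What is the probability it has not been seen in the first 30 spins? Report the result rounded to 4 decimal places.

On each spin the fixed symbol fails to appear with probability 36/37.
P(still missing after 30) = (36/37)^30 = 0.43957.

0.4396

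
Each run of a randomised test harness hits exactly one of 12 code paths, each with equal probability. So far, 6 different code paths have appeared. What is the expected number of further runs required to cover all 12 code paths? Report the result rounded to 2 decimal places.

29.40

From k distinct to k+1 distinct takes on average 12/(12-k) runs.
Sum over k = 6,...,11: E = 12/6 + 12/5 + 12/4 + 12/3 + 12/2 + 12/1 = 29.400.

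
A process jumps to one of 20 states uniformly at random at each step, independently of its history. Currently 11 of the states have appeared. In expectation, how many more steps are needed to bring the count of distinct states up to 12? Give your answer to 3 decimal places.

With k distinct states already seen, the next new one takes an expected 20/(20-k) steps.
Only the k = 11 term is needed: E = 20/9 = 2.2222.

2.222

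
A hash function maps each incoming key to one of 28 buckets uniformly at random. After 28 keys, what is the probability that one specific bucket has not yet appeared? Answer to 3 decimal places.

0.361

On each key the fixed bucket fails to appear with probability 27/28.
P(still missing after 28) = (27/28)^28 = 0.3612.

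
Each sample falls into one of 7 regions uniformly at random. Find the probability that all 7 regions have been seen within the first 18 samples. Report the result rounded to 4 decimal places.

By inclusion–exclusion over which regions are missing,
P(all seen) = Σ_{j=0}^{7} (-1)^j C(7,j)((7-j)/7)^18
= 1.00000 - 0.43657 + 0.04919 - 0.00148 + 0.00001 - 0.00000 + 0.00000 - 0.00000
= 0.61115.

0.6112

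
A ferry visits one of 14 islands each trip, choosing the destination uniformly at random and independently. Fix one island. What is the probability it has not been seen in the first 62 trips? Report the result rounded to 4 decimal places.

Each trip misses the fixed island with probability (14-1)/14 = 13/14, independently.
P(still missing after 62) = (13/14)^62 = 0.01011.

0.0101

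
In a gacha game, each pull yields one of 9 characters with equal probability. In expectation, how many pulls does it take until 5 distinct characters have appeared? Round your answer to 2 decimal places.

6.71

Going from k to k+1 distinct takes a geometric number of pulls with mean 9/(9-k).
Sum over k = 0,...,4: E = 9/9 + 9/8 + 9/7 + 9/6 + 9/5 = 6.711.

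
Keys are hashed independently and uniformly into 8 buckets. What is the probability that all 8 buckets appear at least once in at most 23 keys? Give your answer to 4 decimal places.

0.6654

Let A_i be the event that bucket i is missing after 23 keys. By inclusion–exclusion on the A_i,
P(all seen) = Σ_{j=0}^{8} (-1)^j C(8,j)((8-j)/8)^23
= 1.00000 - 0.37092 + 0.03746 - 0.00113 + 0.00001 - 0.00000 + 0.00000 - 0.00000 + 0.00000
= 0.66542.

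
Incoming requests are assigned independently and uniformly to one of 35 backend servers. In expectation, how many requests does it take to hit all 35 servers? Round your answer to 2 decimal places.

After k distinct servers have appeared, the next request gives a new one with probability (35-k)/35, so the expected wait for the (k+1)-th is 35/(35-k).
E[T] = 35/35 + 35/34 + 35/33 + ... + 35/2 + 35/1 = 35·H_{35}.
H_{35} = 4.147, so E[T] = 145.137.

145.14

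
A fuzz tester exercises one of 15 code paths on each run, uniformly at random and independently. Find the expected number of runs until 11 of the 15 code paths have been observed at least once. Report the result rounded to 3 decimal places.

18.523

With k distinct code paths already seen, the next new one arrives after an expected 15/(15-k) runs.
Sum over k = 0,...,10: E = 15/15 + 15/14 + 15/13 + ... + 15/6 + 15/5 = 18.5234.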